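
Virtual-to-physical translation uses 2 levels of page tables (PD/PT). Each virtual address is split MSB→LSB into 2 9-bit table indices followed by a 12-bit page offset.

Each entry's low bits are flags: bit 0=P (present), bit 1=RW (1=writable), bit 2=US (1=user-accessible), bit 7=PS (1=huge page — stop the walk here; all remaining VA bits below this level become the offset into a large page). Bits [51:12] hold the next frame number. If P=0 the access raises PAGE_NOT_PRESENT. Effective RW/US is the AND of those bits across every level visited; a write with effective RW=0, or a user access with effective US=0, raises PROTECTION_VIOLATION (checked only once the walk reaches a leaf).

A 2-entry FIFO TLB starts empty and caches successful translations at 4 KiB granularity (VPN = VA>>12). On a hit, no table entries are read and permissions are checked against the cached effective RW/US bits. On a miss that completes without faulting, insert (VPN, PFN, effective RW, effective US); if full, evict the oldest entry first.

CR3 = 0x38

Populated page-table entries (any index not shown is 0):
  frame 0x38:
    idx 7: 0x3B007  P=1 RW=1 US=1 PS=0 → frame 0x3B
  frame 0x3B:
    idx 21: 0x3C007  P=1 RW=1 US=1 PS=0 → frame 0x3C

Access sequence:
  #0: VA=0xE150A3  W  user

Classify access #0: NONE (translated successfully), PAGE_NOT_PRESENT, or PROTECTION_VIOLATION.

Walk each access:
#0 VA=0xE150A3 (w,user):
  L0: frame=0x38 idx=7 entry=0x3B007 [P=1 RW=1 US=1 PS=0]
  L1: frame=0x3B idx=21 entry=0x3C007 [P=1 RW=1 US=1 PS=0]
  ⇒ phys 0x3C0A3  [2 reads]

Access #0 fault: NONE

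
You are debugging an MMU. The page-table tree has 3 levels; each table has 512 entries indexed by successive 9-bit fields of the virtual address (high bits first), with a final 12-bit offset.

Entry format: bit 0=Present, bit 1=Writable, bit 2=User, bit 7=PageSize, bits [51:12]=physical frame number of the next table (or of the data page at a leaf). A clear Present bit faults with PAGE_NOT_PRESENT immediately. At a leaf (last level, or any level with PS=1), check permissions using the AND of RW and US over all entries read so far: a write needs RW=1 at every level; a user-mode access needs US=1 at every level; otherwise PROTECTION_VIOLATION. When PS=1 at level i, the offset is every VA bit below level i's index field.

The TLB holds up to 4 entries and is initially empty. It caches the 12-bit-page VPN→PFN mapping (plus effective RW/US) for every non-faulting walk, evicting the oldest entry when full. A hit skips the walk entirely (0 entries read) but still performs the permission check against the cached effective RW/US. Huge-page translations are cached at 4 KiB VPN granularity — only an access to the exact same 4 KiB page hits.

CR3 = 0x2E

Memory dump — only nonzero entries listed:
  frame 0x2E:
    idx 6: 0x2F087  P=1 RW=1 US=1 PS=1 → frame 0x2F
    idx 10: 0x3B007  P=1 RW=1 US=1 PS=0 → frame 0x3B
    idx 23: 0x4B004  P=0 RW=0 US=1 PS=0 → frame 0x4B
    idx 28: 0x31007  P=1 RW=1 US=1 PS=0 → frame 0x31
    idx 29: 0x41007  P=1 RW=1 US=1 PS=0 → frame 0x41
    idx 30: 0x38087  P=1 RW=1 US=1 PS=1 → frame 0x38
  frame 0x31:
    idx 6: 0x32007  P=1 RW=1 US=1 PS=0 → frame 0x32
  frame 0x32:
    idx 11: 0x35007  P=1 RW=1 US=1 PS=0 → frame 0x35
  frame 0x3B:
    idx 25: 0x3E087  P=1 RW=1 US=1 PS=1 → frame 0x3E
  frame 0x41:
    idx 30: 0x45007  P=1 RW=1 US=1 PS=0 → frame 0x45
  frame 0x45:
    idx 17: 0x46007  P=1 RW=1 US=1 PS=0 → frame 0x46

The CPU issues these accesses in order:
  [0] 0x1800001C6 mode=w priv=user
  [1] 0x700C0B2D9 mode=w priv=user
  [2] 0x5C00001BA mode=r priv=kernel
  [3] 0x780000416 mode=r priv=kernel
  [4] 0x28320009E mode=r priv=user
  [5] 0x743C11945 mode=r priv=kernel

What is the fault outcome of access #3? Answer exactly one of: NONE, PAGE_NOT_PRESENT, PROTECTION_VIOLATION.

Trace:
#0 VA=0x1800001C6 (w,user):
  lvl0: tbl 0x2E, slot 6 ⇒ 0x2F087 (P1/RW1/US1/PS1)
  ⇒ phys 0x2F1C6 (huge @L0)  [1 reads]
#1 VA=0x700C0B2D9 (w,user):
  lvl0: tbl 0x2E, slot 28 ⇒ 0x31007 (P1/RW1/US1/PS0)
  lvl1: tbl 0x31, slot 6 ⇒ 0x32007 (P1/RW1/US1/PS0)
  lvl2: tbl 0x32, slot 11 ⇒ 0x35007 (P1/RW1/US1/PS0)
  ⇒ phys 0x352D9  [3 reads]
#2 VA=0x5C00001BA (r,kernel):
  lvl0: tbl 0x2E, slot 23 ⇒ 0x4B004 (P0/RW0/US1/PS0)
  → PAGE_NOT_PRESENT  (1 entries read)
#3 VA=0x780000416 (r,kernel):
  lvl0: tbl 0x2E, slot 30 ⇒ 0x38087 (P1/RW1/US1/PS1)
  ⇒ phys 0x38416 (huge @L0)  [1 reads]
#4 VA=0x28320009E (r,user):
  lvl0: tbl 0x2E, slot 10 ⇒ 0x3B007 (P1/RW1/US1/PS0)
  lvl1: tbl 0x3B, slot 25 ⇒ 0x3E087 (P1/RW1/US1/PS1)
  ⇒ phys 0x3E09E (huge @L1)  [2 reads]
#5 VA=0x743C11945 (r,kernel):
  lvl0: tbl 0x2E, slot 29 ⇒ 0x41007 (P1/RW1/US1/PS0)
  lvl1: tbl 0x41, slot 30 ⇒ 0x45007 (P1/RW1/US1/PS0)
  lvl2: tbl 0x45, slot 17 ⇒ 0x46007 (P1/RW1/US1/PS0)
  ⇒ phys 0x46945  [3 reads]

Access #3 fault: NONE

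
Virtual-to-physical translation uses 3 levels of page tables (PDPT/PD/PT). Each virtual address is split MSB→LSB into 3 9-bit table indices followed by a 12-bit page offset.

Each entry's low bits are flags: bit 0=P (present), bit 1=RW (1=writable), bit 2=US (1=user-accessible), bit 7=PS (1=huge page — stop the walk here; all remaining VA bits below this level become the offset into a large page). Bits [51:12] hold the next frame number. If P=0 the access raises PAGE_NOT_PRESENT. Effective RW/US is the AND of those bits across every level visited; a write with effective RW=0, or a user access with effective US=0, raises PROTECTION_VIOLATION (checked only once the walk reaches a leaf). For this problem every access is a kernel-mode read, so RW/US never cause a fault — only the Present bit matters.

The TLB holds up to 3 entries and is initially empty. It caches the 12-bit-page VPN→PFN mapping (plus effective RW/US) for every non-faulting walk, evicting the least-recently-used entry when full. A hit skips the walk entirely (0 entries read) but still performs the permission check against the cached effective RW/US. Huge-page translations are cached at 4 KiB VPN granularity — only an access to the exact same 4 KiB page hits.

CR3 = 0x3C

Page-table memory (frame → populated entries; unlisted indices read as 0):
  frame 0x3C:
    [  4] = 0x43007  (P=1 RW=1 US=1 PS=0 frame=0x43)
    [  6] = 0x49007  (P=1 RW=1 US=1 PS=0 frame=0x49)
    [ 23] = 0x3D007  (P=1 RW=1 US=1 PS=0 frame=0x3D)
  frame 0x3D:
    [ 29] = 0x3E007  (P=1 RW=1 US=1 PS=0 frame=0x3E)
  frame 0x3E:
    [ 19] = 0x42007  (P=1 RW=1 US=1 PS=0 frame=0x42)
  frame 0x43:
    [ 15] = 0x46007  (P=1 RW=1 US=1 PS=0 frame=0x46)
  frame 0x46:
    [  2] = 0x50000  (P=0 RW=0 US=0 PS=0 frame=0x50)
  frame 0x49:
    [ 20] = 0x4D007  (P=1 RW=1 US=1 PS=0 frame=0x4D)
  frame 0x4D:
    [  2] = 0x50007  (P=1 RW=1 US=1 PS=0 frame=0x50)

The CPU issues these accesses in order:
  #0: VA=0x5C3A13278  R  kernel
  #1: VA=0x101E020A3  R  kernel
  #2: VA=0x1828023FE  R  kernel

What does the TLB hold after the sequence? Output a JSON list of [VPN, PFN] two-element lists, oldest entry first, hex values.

Trace:
#0 VA=0x5C3A13278 (r,kernel):
  L0: frame=0x3C idx=23 entry=0x3D007 [P=1 RW=1 US=1 PS=0]
  L1: frame=0x3D idx=29 entry=0x3E007 [P=1 RW=1 US=1 PS=0]
  L2: frame=0x3E idx=19 entry=0x42007 [P=1 RW=1 US=1 PS=0]
  → PA=0x42278  (3 entries read)
#1 VA=0x101E020A3 (r,kernel):
  L0: frame=0x3C idx=4 entry=0x43007 [P=1 RW=1 US=1 PS=0]
  L1: frame=0x43 idx=15 entry=0x46007 [P=1 RW=1 US=1 PS=0]
  L2: frame=0x46 idx=2 entry=0x50000 [P=0 RW=0 US=0 PS=0]
  → PAGE_NOT_PRESENT  (3 entries read)
#2 VA=0x1828023FE (r,kernel):
  L0: frame=0x3C idx=6 entry=0x49007 [P=1 RW=1 US=1 PS=0]
  L1: frame=0x49 idx=20 entry=0x4D007 [P=1 RW=1 US=1 PS=0]
  L2: frame=0x4D idx=2 entry=0x50007 [P=1 RW=1 US=1 PS=0]
  → PA=0x503FE  (3 entries read)

TLB: [["0x5C3A13", "0x42"], ["0x182802", "0x50"]]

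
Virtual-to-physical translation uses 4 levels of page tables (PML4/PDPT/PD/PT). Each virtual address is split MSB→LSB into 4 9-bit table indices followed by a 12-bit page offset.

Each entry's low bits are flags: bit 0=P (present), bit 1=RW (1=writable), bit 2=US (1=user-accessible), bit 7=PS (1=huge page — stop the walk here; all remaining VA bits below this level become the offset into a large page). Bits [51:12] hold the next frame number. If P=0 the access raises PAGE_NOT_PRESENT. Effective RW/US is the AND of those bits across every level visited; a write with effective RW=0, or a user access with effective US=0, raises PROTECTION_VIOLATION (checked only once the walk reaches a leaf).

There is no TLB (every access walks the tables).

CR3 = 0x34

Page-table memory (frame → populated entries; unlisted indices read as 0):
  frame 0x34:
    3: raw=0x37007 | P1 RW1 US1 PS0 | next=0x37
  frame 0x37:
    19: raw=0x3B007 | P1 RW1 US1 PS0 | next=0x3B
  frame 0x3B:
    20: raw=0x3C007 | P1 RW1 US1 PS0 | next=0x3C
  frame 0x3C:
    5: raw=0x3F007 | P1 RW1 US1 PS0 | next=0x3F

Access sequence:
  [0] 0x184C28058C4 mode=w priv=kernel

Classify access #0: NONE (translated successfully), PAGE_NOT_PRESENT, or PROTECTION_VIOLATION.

Trace:
#0 VA=0x184C28058C4 (w,kernel):
  lvl0: tbl 0x34, slot 3 ⇒ 0x37007 (P1/RW1/US1/PS0)
  lvl1: tbl 0x37, slot 19 ⇒ 0x3B007 (P1/RW1/US1/PS0)
  lvl2: tbl 0x3B, slot 20 ⇒ 0x3C007 (P1/RW1/US1/PS0)
  lvl3: tbl 0x3C, slot 5 ⇒ 0x3F007 (P1/RW1/US1/PS0)
  ⇒ phys 0x3F8C4  [4 reads]

Access #0 fault: NONE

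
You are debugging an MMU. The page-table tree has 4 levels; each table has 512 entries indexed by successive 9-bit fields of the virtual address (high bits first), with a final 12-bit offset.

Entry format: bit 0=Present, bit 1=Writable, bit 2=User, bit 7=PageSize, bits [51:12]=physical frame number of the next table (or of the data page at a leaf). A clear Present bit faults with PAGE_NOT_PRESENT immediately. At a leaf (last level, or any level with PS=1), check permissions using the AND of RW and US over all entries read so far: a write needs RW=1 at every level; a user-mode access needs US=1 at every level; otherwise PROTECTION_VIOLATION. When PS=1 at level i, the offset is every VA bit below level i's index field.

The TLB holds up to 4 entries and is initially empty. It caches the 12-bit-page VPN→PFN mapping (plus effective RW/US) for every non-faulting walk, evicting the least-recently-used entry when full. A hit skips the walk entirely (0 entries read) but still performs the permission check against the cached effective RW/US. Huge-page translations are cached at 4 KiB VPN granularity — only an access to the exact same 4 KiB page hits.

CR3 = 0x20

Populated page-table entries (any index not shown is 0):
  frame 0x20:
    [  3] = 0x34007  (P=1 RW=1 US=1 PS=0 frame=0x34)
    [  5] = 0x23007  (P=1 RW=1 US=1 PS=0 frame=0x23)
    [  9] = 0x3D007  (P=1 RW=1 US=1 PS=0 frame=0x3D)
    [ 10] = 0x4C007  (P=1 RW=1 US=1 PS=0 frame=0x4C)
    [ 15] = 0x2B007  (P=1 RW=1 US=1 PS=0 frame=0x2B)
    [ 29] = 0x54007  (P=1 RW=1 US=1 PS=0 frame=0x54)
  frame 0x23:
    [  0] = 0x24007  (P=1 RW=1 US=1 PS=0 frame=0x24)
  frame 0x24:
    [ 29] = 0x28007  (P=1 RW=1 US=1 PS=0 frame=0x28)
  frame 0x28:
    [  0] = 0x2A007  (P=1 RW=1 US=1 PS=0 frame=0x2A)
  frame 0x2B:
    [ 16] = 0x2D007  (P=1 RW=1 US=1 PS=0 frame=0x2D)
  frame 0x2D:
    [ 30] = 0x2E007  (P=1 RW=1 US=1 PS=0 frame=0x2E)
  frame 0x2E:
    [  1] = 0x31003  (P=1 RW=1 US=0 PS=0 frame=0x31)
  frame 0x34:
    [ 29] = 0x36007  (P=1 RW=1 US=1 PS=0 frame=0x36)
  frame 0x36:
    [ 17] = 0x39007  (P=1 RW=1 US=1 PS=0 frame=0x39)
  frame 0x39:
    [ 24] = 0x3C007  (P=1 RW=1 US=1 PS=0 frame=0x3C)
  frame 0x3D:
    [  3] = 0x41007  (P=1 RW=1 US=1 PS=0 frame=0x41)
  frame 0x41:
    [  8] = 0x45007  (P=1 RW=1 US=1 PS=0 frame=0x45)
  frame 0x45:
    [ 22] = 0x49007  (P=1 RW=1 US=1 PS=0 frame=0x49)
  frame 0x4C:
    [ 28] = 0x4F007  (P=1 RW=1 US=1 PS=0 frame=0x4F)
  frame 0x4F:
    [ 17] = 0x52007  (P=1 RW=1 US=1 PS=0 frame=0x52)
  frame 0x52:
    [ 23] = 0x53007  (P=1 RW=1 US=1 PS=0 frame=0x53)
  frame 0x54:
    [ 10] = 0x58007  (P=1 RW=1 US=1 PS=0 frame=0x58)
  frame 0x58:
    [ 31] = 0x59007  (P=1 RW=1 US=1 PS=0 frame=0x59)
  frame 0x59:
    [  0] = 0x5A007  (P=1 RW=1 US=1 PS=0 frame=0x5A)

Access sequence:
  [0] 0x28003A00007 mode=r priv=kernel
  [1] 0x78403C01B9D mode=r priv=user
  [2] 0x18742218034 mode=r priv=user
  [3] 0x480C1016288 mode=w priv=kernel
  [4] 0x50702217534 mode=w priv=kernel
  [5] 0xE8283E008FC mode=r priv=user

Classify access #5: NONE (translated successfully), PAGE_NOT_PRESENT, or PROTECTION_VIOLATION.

Trace:
#0 VA=0x28003A00007 (r,kernel):
  [0] read 0x20 idx=5: raw=0x23007 flags P=1 W=1 U=1 S=0
  [1] read 0x23 idx=0: raw=0x24007 flags P=1 W=1 U=1 S=0
  [2] read 0x24 idx=29: raw=0x28007 flags P=1 W=1 U=1 S=0
  [3] read 0x28 idx=0: raw=0x2A007 flags P=1 W=1 U=1 S=0
  → PA=0x2A007  (4 entries read)
#1 VA=0x78403C01B9D (r,user):
  [0] read 0x20 idx=15: raw=0x2B007 flags P=1 W=1 U=1 S=0
  [1] read 0x2B idx=16: raw=0x2D007 flags P=1 W=1 U=1 S=0
  [2] read 0x2D idx=30: raw=0x2E007 flags P=1 W=1 U=1 S=0
  [3] read 0x2E idx=1: raw=0x31003 flags P=1 W=1 U=0 S=0
  ✗ PROTECTION_VIOLATION  [4 reads]
#2 VA=0x18742218034 (r,user):
  [0] read 0x20 idx=3: raw=0x34007 flags P=1 W=1 U=1 S=0
  [1] read 0x34 idx=29: raw=0x36007 flags P=1 W=1 U=1 S=0
  [2] read 0x36 idx=17: raw=0x39007 flags P=1 W=1 U=1 S=0
  [3] read 0x39 idx=24: raw=0x3C007 flags P=1 W=1 U=1 S=0
  → PA=0x3C034  (4 entries read)
#3 VA=0x480C1016288 (w,kernel):
  [0] read 0x20 idx=9: raw=0x3D007 flags P=1 W=1 U=1 S=0
  [1] read 0x3D idx=3: raw=0x41007 flags P=1 W=1 U=1 S=0
  [2] read 0x41 idx=8: raw=0x45007 flags P=1 W=1 U=1 S=0
  [3] read 0x45 idx=22: raw=0x49007 flags P=1 W=1 U=1 S=0
  → PA=0x49288  (4 entries read)
#4 VA=0x50702217534 (w,kernel):
  [0] read 0x20 idx=10: raw=0x4C007 flags P=1 W=1 U=1 S=0
  [1] read 0x4C idx=28: raw=0x4F007 flags P=1 W=1 U=1 S=0
  [2] read 0x4F idx=17: raw=0x52007 flags P=1 W=1 U=1 S=0
  [3] read 0x52 idx=23: raw=0x53007 flags P=1 W=1 U=1 S=0
  → PA=0x53534  (4 entries read)
#5 VA=0xE8283E008FC (r,user):
  [0] read 0x20 idx=29: raw=0x54007 flags P=1 W=1 U=1 S=0
  [1] read 0x54 idx=10: raw=0x58007 flags P=1 W=1 U=1 S=0
  [2] read 0x58 idx=31: raw=0x59007 flags P=1 W=1 U=1 S=0
  [3] read 0x59 idx=0: raw=0x5A007 flags P=1 W=1 U=1 S=0
  → PA=0x5A8FC  (4 entries read)

Access #5 fault: NONE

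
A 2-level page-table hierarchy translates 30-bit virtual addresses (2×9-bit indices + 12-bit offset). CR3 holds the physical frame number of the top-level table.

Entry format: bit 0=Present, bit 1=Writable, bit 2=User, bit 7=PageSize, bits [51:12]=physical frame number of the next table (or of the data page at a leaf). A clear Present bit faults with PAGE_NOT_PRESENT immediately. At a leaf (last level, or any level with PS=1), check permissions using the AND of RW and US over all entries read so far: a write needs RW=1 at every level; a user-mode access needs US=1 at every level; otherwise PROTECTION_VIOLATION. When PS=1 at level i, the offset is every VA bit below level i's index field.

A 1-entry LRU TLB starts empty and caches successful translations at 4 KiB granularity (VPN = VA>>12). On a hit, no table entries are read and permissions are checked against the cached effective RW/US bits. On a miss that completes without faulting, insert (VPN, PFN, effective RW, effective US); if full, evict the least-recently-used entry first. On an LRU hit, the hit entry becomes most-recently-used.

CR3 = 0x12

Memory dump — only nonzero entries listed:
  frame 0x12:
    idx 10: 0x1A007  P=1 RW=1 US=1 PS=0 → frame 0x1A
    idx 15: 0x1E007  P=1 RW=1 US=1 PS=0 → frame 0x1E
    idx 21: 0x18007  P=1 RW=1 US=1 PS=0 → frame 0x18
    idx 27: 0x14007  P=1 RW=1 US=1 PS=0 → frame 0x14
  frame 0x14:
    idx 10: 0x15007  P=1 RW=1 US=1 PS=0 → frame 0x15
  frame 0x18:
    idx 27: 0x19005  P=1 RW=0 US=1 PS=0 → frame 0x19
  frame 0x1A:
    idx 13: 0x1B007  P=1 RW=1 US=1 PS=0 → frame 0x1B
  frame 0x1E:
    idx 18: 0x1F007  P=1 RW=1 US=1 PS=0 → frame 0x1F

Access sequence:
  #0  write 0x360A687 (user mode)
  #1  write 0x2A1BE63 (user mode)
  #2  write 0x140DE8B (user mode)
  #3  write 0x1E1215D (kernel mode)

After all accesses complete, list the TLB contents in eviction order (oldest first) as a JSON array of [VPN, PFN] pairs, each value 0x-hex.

Trace:
#0 VA=0x360A687 (w,user):
  [0] read 0x12 idx=27: raw=0x14007 flags P=1 W=1 U=1 S=0
  [1] read 0x14 idx=10: raw=0x15007 flags P=1 W=1 U=1 S=0
  → PA=0x15687  (2 entries read)
#1 VA=0x2A1BE63 (w,user):
  [0] read 0x12 idx=21: raw=0x18007 flags P=1 W=1 U=1 S=0
  [1] read 0x18 idx=27: raw=0x19005 flags P=1 W=0 U=1 S=0
  ⇒ fault: PROTECTION_VIOLATION  — 2 lookups
#2 VA=0x140DE8B (w,user):
  [0] read 0x12 idx=10: raw=0x1A007 flags P=1 W=1 U=1 S=0
  [1] read 0x1A idx=13: raw=0x1B007 flags P=1 W=1 U=1 S=0
  → PA=0x1BE8B  (2 entries read)
#3 VA=0x1E1215D (w,kernel):
  [0] read 0x12 idx=15: raw=0x1E007 flags P=1 W=1 U=1 S=0
  [1] read 0x1E idx=18: raw=0x1F007 flags P=1 W=1 U=1 S=0
  → PA=0x1F15D  (2 entries read)

TLB: [["0x1E12", "0x1F"]]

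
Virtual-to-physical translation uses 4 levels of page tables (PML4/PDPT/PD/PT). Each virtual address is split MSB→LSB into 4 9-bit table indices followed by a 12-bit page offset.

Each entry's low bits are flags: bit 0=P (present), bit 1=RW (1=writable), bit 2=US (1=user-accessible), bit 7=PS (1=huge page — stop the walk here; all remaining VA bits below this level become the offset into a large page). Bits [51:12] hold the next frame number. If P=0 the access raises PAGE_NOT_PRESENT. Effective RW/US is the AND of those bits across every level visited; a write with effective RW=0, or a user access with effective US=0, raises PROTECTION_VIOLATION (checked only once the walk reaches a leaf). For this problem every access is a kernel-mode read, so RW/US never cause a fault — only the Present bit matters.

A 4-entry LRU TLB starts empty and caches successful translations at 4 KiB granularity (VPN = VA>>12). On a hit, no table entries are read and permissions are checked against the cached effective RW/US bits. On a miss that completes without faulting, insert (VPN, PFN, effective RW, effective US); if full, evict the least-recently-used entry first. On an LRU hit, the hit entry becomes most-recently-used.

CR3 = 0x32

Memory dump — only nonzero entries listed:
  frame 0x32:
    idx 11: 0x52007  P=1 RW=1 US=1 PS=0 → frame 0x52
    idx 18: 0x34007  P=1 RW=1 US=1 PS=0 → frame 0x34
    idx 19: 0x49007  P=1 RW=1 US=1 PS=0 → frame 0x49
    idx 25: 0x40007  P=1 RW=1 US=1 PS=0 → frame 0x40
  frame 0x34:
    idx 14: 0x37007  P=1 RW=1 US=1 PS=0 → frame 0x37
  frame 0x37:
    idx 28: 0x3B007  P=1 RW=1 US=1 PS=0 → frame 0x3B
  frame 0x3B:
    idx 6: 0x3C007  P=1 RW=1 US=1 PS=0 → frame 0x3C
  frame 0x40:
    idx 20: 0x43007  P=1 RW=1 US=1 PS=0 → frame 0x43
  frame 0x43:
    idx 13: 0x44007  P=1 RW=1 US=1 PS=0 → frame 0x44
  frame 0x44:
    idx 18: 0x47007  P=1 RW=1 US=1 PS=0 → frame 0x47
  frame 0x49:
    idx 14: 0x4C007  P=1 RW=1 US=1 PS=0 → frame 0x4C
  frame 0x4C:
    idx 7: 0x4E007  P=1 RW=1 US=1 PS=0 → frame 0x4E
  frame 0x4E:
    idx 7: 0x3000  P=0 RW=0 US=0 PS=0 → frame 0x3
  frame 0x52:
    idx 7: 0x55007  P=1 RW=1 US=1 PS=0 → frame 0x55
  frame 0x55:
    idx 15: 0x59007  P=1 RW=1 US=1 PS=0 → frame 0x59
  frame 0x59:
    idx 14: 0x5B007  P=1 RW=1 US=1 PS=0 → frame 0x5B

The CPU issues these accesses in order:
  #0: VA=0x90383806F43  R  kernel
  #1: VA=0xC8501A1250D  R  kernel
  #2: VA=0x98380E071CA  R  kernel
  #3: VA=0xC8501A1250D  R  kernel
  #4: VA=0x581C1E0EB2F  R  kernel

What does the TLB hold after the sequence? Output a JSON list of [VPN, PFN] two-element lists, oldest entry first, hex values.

Trace:
#0 VA=0x90383806F43 (r,kernel):
  lvl0: tbl 0x32, slot 18 ⇒ 0x34007 (P1/RW1/US1/PS0)
  lvl1: tbl 0x34, slot 14 ⇒ 0x37007 (P1/RW1/US1/PS0)
  lvl2: tbl 0x37, slot 28 ⇒ 0x3B007 (P1/RW1/US1/PS0)
  lvl3: tbl 0x3B, slot 6 ⇒ 0x3C007 (P1/RW1/US1/PS0)
  → PA=0x3CF43  (4 entries read)
#1 VA=0xC8501A1250D (r,kernel):
  lvl0: tbl 0x32, slot 25 ⇒ 0x40007 (P1/RW1/US1/PS0)
  lvl1: tbl 0x40, slot 20 ⇒ 0x43007 (P1/RW1/US1/PS0)
  lvl2: tbl 0x43, slot 13 ⇒ 0x44007 (P1/RW1/US1/PS0)
  lvl3: tbl 0x44, slot 18 ⇒ 0x47007 (P1/RW1/US1/PS0)
  → PA=0x4750D  (4 entries read)
#2 VA=0x98380E071CA (r,kernel):
  lvl0: tbl 0x32, slot 19 ⇒ 0x49007 (P1/RW1/US1/PS0)
  lvl1: tbl 0x49, slot 14 ⇒ 0x4C007 (P1/RW1/US1/PS0)
  lvl2: tbl 0x4C, slot 7 ⇒ 0x4E007 (P1/RW1/US1/PS0)
  lvl3: tbl 0x4E, slot 7 ⇒ 0x3000 (P0/RW0/US0/PS0)
  ⇒ fault: PAGE_NOT_PRESENT  — 4 lookups
#3 VA=0xC8501A1250D (r,kernel):
  TLB hit vpn=0xC8501A12 → PA=0x4750D
#4 VA=0x581C1E0EB2F (r,kernel):
  lvl0: tbl 0x32, slot 11 ⇒ 0x52007 (P1/RW1/US1/PS0)
  lvl1: tbl 0x52, slot 7 ⇒ 0x55007 (P1/RW1/US1/PS0)
  lvl2: tbl 0x55, slot 15 ⇒ 0x59007 (P1/RW1/US1/PS0)
  lvl3: tbl 0x59, slot 14 ⇒ 0x5B007 (P1/RW1/US1/PS0)
  → PA=0x5BB2F  (4 entries read)

TLB: [["0x90383806", "0x3C"], ["0xC8501A12", "0x47"], ["0x581C1E0E", "0x5B"]]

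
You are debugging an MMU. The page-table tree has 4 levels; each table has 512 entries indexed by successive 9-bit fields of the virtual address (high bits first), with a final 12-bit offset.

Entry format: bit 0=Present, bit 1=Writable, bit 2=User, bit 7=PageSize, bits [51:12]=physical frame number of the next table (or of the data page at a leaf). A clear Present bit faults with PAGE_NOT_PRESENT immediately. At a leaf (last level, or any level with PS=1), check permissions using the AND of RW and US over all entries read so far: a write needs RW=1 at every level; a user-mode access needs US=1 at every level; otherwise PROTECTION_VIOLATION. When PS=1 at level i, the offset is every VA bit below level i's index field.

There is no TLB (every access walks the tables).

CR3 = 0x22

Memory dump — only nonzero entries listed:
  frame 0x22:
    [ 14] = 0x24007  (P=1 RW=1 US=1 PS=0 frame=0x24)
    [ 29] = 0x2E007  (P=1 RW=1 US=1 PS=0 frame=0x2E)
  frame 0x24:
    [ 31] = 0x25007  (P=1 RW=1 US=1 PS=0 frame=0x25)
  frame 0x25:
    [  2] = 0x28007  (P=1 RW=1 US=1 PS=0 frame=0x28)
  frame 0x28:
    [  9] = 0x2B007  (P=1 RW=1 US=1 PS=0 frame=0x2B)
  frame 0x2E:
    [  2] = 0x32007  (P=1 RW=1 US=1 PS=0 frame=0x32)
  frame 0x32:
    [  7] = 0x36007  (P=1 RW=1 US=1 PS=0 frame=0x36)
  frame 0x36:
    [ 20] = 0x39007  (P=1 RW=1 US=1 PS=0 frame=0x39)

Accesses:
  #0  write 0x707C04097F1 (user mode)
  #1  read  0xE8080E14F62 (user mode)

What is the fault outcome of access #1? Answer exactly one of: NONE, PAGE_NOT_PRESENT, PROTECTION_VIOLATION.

Per-access translation:
#0 VA=0x707C04097F1 (w,user):
  L0 @0x22[14] → 0x24007  P=1,RW=1,US=1,PS=0
  L1 @0x24[31] → 0x25007  P=1,RW=1,US=1,PS=0
  L2 @0x25[2] → 0x28007  P=1,RW=1,US=1,PS=0
  L3 @0x28[9] → 0x2B007  P=1,RW=1,US=1,PS=0
  → PA=0x2B7F1  (4 entries read)
#1 VA=0xE8080E14F62 (r,user):
  L0 @0x22[29] → 0x2E007  P=1,RW=1,US=1,PS=0
  L1 @0x2E[2] → 0x32007  P=1,RW=1,US=1,PS=0
  L2 @0x32[7] → 0x36007  P=1,RW=1,US=1,PS=0
  L3 @0x36[20] → 0x39007  P=1,RW=1,US=1,PS=0
  → PA=0x39F62  (4 entries read)

Access #1 fault: NONE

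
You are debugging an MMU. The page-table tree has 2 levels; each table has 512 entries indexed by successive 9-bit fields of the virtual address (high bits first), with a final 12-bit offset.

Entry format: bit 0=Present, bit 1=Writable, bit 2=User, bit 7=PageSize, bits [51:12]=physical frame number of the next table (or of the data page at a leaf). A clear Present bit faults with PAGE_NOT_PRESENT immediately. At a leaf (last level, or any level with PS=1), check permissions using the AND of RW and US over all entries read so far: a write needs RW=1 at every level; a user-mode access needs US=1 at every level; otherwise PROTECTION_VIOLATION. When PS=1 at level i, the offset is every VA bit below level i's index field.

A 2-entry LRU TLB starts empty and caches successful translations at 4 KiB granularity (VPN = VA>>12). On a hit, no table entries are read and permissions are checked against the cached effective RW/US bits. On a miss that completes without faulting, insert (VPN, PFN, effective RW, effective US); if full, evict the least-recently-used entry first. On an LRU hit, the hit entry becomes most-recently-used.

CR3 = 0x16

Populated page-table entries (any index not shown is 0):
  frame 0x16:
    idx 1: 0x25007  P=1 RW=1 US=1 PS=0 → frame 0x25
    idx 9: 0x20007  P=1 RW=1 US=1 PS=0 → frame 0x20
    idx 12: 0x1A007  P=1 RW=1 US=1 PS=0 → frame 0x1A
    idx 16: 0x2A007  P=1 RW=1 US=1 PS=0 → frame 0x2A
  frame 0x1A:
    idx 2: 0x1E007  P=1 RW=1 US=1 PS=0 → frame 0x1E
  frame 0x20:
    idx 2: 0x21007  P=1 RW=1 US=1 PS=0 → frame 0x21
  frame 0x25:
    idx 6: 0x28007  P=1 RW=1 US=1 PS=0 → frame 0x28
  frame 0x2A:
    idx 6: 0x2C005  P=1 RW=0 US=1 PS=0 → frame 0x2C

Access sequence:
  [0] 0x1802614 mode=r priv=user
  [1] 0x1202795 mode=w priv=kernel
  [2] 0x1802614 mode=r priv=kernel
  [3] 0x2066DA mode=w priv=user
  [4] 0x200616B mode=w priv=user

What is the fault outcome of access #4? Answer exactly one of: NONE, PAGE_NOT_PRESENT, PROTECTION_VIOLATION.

Walk each access:
#0 VA=0x1802614 (r,user):
  lvl0: tbl 0x16, slot 12 ⇒ 0x1A007 (P1/RW1/US1/PS0)
  lvl1: tbl 0x1A, slot 2 ⇒ 0x1E007 (P1/RW1/US1/PS0)
  ⇒ phys 0x1E614  [2 reads]
#1 VA=0x1202795 (w,kernel):
  lvl0: tbl 0x16, slot 9 ⇒ 0x20007 (P1/RW1/US1/PS0)
  lvl1: tbl 0x20, slot 2 ⇒ 0x21007 (P1/RW1/US1/PS0)
  ⇒ phys 0x21795  [2 reads]
#2 VA=0x1802614 (r,kernel):
  TLB hit vpn=0x1802 → PA=0x1E614
#3 VA=0x2066DA (w,user):
  lvl0: tbl 0x16, slot 1 ⇒ 0x25007 (P1/RW1/US1/PS0)
  lvl1: tbl 0x25, slot 6 ⇒ 0x28007 (P1/RW1/US1/PS0)
  ⇒ phys 0x286DA  [2 reads]
#4 VA=0x200616B (w,user):
  lvl0: tbl 0x16, slot 16 ⇒ 0x2A007 (P1/RW1/US1/PS0)
  lvl1: tbl 0x2A, slot 6 ⇒ 0x2C005 (P1/RW0/US1/PS0)
  ✗ PROTECTION_VIOLATION  [2 reads]

Access #4 fault: PROTECTION_VIOLATION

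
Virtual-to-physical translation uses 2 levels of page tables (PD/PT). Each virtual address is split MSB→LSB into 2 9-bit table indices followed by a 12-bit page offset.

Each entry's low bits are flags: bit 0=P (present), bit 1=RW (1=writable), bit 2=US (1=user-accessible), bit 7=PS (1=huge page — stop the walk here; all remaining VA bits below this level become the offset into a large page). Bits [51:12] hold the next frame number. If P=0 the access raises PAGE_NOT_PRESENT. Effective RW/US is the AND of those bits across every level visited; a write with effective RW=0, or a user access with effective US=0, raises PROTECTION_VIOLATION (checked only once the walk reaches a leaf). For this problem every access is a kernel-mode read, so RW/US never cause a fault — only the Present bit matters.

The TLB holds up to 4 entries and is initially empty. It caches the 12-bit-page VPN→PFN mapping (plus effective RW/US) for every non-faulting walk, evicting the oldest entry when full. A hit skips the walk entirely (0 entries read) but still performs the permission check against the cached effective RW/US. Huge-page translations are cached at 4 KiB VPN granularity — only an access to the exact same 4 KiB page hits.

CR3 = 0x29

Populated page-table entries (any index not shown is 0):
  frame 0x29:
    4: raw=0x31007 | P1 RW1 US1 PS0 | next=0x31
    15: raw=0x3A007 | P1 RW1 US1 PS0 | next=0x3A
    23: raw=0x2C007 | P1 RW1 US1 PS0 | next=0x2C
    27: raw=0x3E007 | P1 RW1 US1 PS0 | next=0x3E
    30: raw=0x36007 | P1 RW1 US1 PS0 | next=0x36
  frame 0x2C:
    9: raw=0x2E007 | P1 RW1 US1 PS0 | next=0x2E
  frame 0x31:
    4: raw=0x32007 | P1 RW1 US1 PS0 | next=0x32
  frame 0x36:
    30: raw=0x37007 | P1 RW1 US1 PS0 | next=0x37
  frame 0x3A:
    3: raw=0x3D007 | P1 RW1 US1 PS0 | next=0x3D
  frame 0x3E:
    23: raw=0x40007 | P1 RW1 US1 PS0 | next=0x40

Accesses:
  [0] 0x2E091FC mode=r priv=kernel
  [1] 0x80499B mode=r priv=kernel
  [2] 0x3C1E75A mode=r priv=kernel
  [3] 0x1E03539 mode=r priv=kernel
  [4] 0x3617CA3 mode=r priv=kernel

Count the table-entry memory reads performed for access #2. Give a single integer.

Walk each access:
#0 VA=0x2E091FC (r,kernel):
  lvl0: tbl 0x29, slot 23 ⇒ 0x2C007 (P1/RW1/US1/PS0)
  lvl1: tbl 0x2C, slot 9 ⇒ 0x2E007 (P1/RW1/US1/PS0)
  → PA=0x2E1FC  (2 entries read)
#1 VA=0x80499B (r,kernel):
  lvl0: tbl 0x29, slot 4 ⇒ 0x31007 (P1/RW1/US1/PS0)
  lvl1: tbl 0x31, slot 4 ⇒ 0x32007 (P1/RW1/US1/PS0)
  → PA=0x3299B  (2 entries read)
#2 VA=0x3C1E75A (r,kernel):
  lvl0: tbl 0x29, slot 30 ⇒ 0x36007 (P1/RW1/US1/PS0)
  lvl1: tbl 0x36, slot 30 ⇒ 0x37007 (P1/RW1/US1/PS0)
  → PA=0x3775A  (2 entries read)
#3 VA=0x1E03539 (r,kernel):
  lvl0: tbl 0x29, slot 15 ⇒ 0x3A007 (P1/RW1/US1/PS0)
  lvl1: tbl 0x3A, slot 3 ⇒ 0x3D007 (P1/RW1/US1/PS0)
  → PA=0x3D539  (2 entries read)
#4 VA=0x3617CA3 (r,kernel):
  lvl0: tbl 0x29, slot 27 ⇒ 0x3E007 (P1/RW1/US1/PS0)
  lvl1: tbl 0x3E, slot 23 ⇒ 0x40007 (P1/RW1/US1/PS0)
  → PA=0x40CA3  (2 entries read)

Entries read for #2: 2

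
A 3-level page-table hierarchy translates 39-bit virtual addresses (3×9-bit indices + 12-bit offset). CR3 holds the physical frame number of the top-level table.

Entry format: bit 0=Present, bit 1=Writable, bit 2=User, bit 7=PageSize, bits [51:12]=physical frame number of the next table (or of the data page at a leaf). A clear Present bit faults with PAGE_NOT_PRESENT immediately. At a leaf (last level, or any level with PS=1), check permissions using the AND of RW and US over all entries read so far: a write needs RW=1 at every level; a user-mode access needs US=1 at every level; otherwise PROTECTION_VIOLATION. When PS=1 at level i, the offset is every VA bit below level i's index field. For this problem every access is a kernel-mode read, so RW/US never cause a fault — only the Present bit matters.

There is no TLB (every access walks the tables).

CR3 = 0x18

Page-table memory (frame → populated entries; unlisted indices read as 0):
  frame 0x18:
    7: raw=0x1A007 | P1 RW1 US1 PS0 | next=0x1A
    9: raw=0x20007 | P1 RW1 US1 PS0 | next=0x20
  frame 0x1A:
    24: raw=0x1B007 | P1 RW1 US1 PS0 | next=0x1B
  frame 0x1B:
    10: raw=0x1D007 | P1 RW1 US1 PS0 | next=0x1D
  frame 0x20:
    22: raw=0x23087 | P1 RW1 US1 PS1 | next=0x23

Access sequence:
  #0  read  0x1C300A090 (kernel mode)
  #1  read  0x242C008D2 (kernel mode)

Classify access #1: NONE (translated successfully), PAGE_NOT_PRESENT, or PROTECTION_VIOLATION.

Walk each access:
#0 VA=0x1C300A090 (r,kernel):
  L0 @0x18[7] → 0x1A007  P=1,RW=1,US=1,PS=0
  L1 @0x1A[24] → 0x1B007  P=1,RW=1,US=1,PS=0
  L2 @0x1B[10] → 0x1D007  P=1,RW=1,US=1,PS=0
  ⇒ phys 0x1D090  [3 reads]
#1 VA=0x242C008D2 (r,kernel):
  L0 @0x18[9] → 0x20007  P=1,RW=1,US=1,PS=0
  L1 @0x20[22] → 0x23087  P=1,RW=1,US=1,PS=1
  ⇒ phys 0x238D2 (huge @L1)  [2 reads]

Access #1 fault: NONE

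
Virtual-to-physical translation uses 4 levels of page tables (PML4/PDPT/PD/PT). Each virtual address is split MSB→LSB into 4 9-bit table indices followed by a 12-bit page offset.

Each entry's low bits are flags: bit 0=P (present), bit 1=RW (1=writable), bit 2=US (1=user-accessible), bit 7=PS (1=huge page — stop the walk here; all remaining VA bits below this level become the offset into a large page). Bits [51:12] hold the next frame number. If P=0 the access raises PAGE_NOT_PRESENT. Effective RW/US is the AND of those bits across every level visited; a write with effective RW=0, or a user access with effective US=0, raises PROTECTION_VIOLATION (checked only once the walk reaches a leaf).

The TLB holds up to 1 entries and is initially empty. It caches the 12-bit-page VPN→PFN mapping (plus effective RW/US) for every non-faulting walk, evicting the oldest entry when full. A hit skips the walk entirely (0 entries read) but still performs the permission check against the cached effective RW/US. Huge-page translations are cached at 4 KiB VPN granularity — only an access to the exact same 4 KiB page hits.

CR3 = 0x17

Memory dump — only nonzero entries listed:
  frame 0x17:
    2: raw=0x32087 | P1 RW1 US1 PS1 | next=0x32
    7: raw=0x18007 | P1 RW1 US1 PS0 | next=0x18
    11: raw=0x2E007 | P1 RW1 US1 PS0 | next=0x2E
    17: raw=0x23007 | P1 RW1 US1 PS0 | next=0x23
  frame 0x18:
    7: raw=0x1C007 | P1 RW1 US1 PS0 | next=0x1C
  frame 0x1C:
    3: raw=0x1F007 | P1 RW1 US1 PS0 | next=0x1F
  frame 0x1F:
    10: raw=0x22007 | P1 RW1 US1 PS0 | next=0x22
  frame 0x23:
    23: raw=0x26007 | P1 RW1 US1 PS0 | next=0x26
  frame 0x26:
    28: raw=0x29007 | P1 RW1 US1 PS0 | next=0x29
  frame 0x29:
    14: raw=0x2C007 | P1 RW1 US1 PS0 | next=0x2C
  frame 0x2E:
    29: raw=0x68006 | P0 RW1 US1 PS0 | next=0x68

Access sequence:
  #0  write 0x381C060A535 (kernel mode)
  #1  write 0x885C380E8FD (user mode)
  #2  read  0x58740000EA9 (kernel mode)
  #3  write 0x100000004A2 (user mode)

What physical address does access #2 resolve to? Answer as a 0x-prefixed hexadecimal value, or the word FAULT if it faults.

Trace:
#0 VA=0x381C060A535 (w,kernel):
  lvl0: tbl 0x17, slot 7 ⇒ 0x18007 (P1/RW1/US1/PS0)
  lvl1: tbl 0x18, slot 7 ⇒ 0x1C007 (P1/RW1/US1/PS0)
  lvl2: tbl 0x1C, slot 3 ⇒ 0x1F007 (P1/RW1/US1/PS0)
  lvl3: tbl 0x1F, slot 10 ⇒ 0x22007 (P1/RW1/US1/PS0)
  → PA=0x22535  (4 entries read)
#1 VA=0x885C380E8FD (w,user):
  lvl0: tbl 0x17, slot 17 ⇒ 0x23007 (P1/RW1/US1/PS0)
  lvl1: tbl 0x23, slot 23 ⇒ 0x26007 (P1/RW1/US1/PS0)
  lvl2: tbl 0x26, slot 28 ⇒ 0x29007 (P1/RW1/US1/PS0)
  lvl3: tbl 0x29, slot 14 ⇒ 0x2C007 (P1/RW1/US1/PS0)
  → PA=0x2C8FD  (4 entries read)
#2 VA=0x58740000EA9 (r,kernel):
  lvl0: tbl 0x17, slot 11 ⇒ 0x2E007 (P1/RW1/US1/PS0)
  lvl1: tbl 0x2E, slot 29 ⇒ 0x68006 (P0/RW1/US1/PS0)
  ✗ PAGE_NOT_PRESENT  [2 reads]
#3 VA=0x100000004A2 (w,user):
  lvl0: tbl 0x17, slot 2 ⇒ 0x32087 (P1/RW1/US1/PS1)
  → PA=0x324A2 (huge @L0)  (1 entries read)

Access #2 PA: FAULT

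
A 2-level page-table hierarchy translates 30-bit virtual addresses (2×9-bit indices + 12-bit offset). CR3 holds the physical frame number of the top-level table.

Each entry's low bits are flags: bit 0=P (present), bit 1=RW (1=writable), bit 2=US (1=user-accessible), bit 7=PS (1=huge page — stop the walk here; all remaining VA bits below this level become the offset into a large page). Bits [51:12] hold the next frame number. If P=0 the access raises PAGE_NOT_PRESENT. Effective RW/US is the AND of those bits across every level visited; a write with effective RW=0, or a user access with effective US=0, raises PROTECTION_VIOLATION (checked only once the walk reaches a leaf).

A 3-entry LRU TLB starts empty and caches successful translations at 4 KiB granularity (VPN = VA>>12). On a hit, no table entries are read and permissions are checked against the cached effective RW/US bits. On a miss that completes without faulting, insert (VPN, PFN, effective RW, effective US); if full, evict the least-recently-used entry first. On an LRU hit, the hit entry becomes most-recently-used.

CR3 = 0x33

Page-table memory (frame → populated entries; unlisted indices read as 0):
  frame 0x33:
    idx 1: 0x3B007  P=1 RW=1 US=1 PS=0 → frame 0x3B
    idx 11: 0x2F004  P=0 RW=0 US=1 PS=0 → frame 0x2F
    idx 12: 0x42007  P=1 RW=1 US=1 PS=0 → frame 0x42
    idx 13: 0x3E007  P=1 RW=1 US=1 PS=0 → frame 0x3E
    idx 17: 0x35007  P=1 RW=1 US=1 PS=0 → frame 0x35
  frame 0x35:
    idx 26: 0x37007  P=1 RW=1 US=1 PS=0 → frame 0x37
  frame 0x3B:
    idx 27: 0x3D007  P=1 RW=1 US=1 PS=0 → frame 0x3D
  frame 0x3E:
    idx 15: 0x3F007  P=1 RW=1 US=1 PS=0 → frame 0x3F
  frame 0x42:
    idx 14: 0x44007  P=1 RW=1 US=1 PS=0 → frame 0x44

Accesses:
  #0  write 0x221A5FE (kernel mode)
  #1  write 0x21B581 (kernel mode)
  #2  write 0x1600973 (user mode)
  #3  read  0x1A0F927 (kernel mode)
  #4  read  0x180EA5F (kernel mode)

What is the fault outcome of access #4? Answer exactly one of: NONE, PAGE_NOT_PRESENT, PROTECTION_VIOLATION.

Walk each access:
#0 VA=0x221A5FE (w,kernel):
  lvl0: tbl 0x33, slot 17 ⇒ 0x35007 (P1/RW1/US1/PS0)
  lvl1: tbl 0x35, slot 26 ⇒ 0x37007 (P1/RW1/US1/PS0)
  ⇒ phys 0x375FE  [2 reads]
#1 VA=0x21B581 (w,kernel):
  lvl0: tbl 0x33, slot 1 ⇒ 0x3B007 (P1/RW1/US1/PS0)
  lvl1: tbl 0x3B, slot 27 ⇒ 0x3D007 (P1/RW1/US1/PS0)
  ⇒ phys 0x3D581  [2 reads]
#2 VA=0x1600973 (w,user):
  lvl0: tbl 0x33, slot 11 ⇒ 0x2F004 (P0/RW0/US1/PS0)
  → PAGE_NOT_PRESENT  (1 entries read)
#3 VA=0x1A0F927 (r,kernel):
  lvl0: tbl 0x33, slot 13 ⇒ 0x3E007 (P1/RW1/US1/PS0)
  lvl1: tbl 0x3E, slot 15 ⇒ 0x3F007 (P1/RW1/US1/PS0)
  ⇒ phys 0x3F927  [2 reads]
#4 VA=0x180EA5F (r,kernel):
  lvl0: tbl 0x33, slot 12 ⇒ 0x42007 (P1/RW1/US1/PS0)
  lvl1: tbl 0x42, slot 14 ⇒ 0x44007 (P1/RW1/US1/PS0)
  ⇒ phys 0x44A5F  [2 reads]

Access #4 fault: NONE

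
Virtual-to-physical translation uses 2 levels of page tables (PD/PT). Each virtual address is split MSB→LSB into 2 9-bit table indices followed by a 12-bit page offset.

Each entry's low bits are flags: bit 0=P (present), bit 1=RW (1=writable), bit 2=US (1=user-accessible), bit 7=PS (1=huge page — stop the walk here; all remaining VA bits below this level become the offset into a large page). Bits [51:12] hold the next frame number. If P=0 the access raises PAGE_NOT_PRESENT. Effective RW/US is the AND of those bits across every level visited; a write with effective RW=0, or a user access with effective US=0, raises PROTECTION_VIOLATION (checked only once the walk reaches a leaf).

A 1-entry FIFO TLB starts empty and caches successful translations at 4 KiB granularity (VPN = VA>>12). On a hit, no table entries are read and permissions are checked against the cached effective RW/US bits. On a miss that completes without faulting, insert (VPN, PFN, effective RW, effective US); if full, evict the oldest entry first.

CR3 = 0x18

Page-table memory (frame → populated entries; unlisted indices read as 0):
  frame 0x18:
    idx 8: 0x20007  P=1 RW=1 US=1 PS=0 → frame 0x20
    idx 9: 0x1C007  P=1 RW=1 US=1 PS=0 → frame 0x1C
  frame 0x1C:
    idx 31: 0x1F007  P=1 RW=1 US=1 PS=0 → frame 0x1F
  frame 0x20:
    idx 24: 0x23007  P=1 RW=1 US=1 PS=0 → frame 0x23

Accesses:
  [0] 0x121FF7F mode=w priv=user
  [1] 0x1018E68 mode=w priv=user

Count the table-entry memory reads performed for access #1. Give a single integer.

Trace:
#0 VA=0x121FF7F (w,user):
  L0: frame=0x18 idx=9 entry=0x1C007 [P=1 RW=1 US=1 PS=0]
  L1: frame=0x1C idx=31 entry=0x1F007 [P=1 RW=1 US=1 PS=0]
  ⇒ phys 0x1FF7F  [2 reads]
#1 VA=0x1018E68 (w,user):
  L0: frame=0x18 idx=8 entry=0x20007 [P=1 RW=1 US=1 PS=0]
  L1: frame=0x20 idx=24 entry=0x23007 [P=1 RW=1 US=1 PS=0]
  ⇒ phys 0x23E68  [2 reads]

Entries read for #1: 2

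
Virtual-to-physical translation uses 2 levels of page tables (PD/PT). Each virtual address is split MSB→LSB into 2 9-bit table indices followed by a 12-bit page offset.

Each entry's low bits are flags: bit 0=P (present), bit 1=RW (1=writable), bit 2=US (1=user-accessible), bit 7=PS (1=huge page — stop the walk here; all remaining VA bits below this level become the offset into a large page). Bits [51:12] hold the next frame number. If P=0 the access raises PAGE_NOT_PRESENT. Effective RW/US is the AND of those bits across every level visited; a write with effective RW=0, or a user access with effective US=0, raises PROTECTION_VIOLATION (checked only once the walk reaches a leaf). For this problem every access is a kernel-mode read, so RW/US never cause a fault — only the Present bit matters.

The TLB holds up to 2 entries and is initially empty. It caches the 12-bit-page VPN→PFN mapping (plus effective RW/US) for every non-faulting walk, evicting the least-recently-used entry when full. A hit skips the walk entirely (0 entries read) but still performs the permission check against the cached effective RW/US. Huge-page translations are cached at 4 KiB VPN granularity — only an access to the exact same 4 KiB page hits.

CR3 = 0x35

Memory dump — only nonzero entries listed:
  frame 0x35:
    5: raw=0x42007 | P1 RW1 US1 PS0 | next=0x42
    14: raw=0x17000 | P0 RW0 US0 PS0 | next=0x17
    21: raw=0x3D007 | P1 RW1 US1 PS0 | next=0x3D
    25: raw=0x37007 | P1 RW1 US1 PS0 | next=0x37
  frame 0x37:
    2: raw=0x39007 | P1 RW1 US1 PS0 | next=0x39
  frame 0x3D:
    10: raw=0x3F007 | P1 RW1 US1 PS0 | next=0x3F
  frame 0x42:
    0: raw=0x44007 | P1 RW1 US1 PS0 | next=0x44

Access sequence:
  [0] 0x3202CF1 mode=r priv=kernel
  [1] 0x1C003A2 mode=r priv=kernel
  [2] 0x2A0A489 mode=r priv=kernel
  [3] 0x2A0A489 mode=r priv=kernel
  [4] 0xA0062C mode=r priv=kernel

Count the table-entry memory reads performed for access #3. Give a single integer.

Walk each access:
#0 VA=0x3202CF1 (r,kernel):
  L0: frame=0x35 idx=25 entry=0x37007 [P=1 RW=1 US=1 PS=0]
  L1: frame=0x37 idx=2 entry=0x39007 [P=1 RW=1 US=1 PS=0]
  ⇒ phys 0x39CF1  [2 reads]
#1 VA=0x1C003A2 (r,kernel):
  L0: frame=0x35 idx=14 entry=0x17000 [P=0 RW=0 US=0 PS=0]
  → PAGE_NOT_PRESENT  (1 entries read)
#2 VA=0x2A0A489 (r,kernel):
  L0: frame=0x35 idx=21 entry=0x3D007 [P=1 RW=1 US=1 PS=0]
  L1: frame=0x3D idx=10 entry=0x3F007 [P=1 RW=1 US=1 PS=0]
  ⇒ phys 0x3F489  [2 reads]
#3 VA=0x2A0A489 (r,kernel):
  TLB hit vpn=0x2A0A → PA=0x3F489
#4 VA=0xA0062C (r,kernel):
  L0: frame=0x35 idx=5 entry=0x42007 [P=1 RW=1 US=1 PS=0]
  L1: frame=0x42 idx=0 entry=0x44007 [P=1 RW=1 US=1 PS=0]
  ⇒ phys 0x4462C  [2 reads]

Entries read for #3: 0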